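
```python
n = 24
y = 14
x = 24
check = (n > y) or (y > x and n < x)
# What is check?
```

Answer: True

Derivation:
Trace (tracking check):
n = 24  # -> n = 24
y = 14  # -> y = 14
x = 24  # -> x = 24
check = n > y or (y > x and n < x)  # -> check = True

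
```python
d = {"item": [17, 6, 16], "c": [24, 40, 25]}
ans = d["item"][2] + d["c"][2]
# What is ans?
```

Trace (tracking ans):
d = {'item': [17, 6, 16], 'c': [24, 40, 25]}  # -> d = {'item': [17, 6, 16], 'c': [24, 40, 25]}
ans = d['item'][2] + d['c'][2]  # -> ans = 41

Answer: 41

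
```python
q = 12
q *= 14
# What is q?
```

Answer: 168

Derivation:
Trace (tracking q):
q = 12  # -> q = 12
q *= 14  # -> q = 168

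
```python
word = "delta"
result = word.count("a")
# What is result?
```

Trace (tracking result):
word = 'delta'  # -> word = 'delta'
result = word.count('a')  # -> result = 1

Answer: 1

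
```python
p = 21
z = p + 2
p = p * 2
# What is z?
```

Trace (tracking z):
p = 21  # -> p = 21
z = p + 2  # -> z = 23
p = p * 2  # -> p = 42

Answer: 23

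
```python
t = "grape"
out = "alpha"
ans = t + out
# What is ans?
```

Answer: 'grapealpha'

Derivation:
Trace (tracking ans):
t = 'grape'  # -> t = 'grape'
out = 'alpha'  # -> out = 'alpha'
ans = t + out  # -> ans = 'grapealpha'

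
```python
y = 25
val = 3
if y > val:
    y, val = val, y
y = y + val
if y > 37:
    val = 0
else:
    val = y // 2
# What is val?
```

Answer: 14

Derivation:
Trace (tracking val):
y = 25  # -> y = 25
val = 3  # -> val = 3
if y > val:  # condition is True
    y, val = (val, y)  # -> y = 3, val = 25
y = y + val  # -> y = 28
if y > 37:  # condition is False
else:
    val = y // 2  # -> val = 14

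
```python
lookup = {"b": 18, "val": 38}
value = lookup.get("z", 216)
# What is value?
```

Trace (tracking value):
lookup = {'b': 18, 'val': 38}  # -> lookup = {'b': 18, 'val': 38}
value = lookup.get('z', 216)  # -> value = 216

Answer: 216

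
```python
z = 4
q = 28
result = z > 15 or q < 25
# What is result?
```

Answer: False

Derivation:
Trace (tracking result):
z = 4  # -> z = 4
q = 28  # -> q = 28
result = z > 15 or q < 25  # -> result = False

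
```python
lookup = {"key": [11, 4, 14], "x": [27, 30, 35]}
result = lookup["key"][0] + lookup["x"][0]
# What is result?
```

Answer: 38

Derivation:
Trace (tracking result):
lookup = {'key': [11, 4, 14], 'x': [27, 30, 35]}  # -> lookup = {'key': [11, 4, 14], 'x': [27, 30, 35]}
result = lookup['key'][0] + lookup['x'][0]  # -> result = 38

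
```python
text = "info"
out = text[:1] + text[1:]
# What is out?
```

Trace (tracking out):
text = 'info'  # -> text = 'info'
out = text[:1] + text[1:]  # -> out = 'info'

Answer: 'info'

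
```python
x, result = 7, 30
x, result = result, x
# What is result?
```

Answer: 7

Derivation:
Trace (tracking result):
x, result = (7, 30)  # -> x = 7, result = 30
x, result = (result, x)  # -> x = 30, result = 7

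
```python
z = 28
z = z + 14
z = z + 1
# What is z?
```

Trace (tracking z):
z = 28  # -> z = 28
z = z + 14  # -> z = 42
z = z + 1  # -> z = 43

Answer: 43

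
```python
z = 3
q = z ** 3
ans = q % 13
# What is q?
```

Trace (tracking q):
z = 3  # -> z = 3
q = z ** 3  # -> q = 27
ans = q % 13  # -> ans = 1

Answer: 27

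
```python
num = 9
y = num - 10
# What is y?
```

Answer: -1

Derivation:
Trace (tracking y):
num = 9  # -> num = 9
y = num - 10  # -> y = -1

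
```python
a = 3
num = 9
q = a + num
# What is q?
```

Answer: 12

Derivation:
Trace (tracking q):
a = 3  # -> a = 3
num = 9  # -> num = 9
q = a + num  # -> q = 12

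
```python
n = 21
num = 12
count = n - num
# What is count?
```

Trace (tracking count):
n = 21  # -> n = 21
num = 12  # -> num = 12
count = n - num  # -> count = 9

Answer: 9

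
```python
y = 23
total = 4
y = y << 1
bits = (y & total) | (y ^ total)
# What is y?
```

Trace (tracking y):
y = 23  # -> y = 23
total = 4  # -> total = 4
y = y << 1  # -> y = 46
bits = y & total | y ^ total  # -> bits = 46

Answer: 46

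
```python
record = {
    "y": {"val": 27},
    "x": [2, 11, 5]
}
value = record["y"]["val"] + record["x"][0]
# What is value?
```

Trace (tracking value):
record = {'y': {'val': 27}, 'x': [2, 11, 5]}  # -> record = {'y': {'val': 27}, 'x': [2, 11, 5]}
value = record['y']['val'] + record['x'][0]  # -> value = 29

Answer: 29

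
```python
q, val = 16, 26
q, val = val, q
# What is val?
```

Answer: 16

Derivation:
Trace (tracking val):
q, val = (16, 26)  # -> q = 16, val = 26
q, val = (val, q)  # -> q = 26, val = 16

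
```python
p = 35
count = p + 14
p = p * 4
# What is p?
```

Trace (tracking p):
p = 35  # -> p = 35
count = p + 14  # -> count = 49
p = p * 4  # -> p = 140

Answer: 140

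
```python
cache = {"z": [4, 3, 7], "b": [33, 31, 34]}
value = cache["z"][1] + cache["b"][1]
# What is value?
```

Answer: 34

Derivation:
Trace (tracking value):
cache = {'z': [4, 3, 7], 'b': [33, 31, 34]}  # -> cache = {'z': [4, 3, 7], 'b': [33, 31, 34]}
value = cache['z'][1] + cache['b'][1]  # -> value = 34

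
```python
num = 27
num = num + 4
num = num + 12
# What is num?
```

Answer: 43

Derivation:
Trace (tracking num):
num = 27  # -> num = 27
num = num + 4  # -> num = 31
num = num + 12  # -> num = 43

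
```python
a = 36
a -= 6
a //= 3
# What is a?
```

Answer: 10

Derivation:
Trace (tracking a):
a = 36  # -> a = 36
a -= 6  # -> a = 30
a //= 3  # -> a = 10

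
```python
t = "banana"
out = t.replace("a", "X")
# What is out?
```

Trace (tracking out):
t = 'banana'  # -> t = 'banana'
out = t.replace('a', 'X')  # -> out = 'bXnXnX'

Answer: 'bXnXnX'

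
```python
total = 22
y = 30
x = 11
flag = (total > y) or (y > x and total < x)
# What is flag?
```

Trace (tracking flag):
total = 22  # -> total = 22
y = 30  # -> y = 30
x = 11  # -> x = 11
flag = total > y or (y > x and total < x)  # -> flag = False

Answer: False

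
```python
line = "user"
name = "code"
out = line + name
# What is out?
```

Answer: 'usercode'

Derivation:
Trace (tracking out):
line = 'user'  # -> line = 'user'
name = 'code'  # -> name = 'code'
out = line + name  # -> out = 'usercode'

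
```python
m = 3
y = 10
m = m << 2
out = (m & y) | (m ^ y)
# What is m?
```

Answer: 12

Derivation:
Trace (tracking m):
m = 3  # -> m = 3
y = 10  # -> y = 10
m = m << 2  # -> m = 12
out = m & y | m ^ y  # -> out = 14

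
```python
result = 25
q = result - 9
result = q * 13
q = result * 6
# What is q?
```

Answer: 1248

Derivation:
Trace (tracking q):
result = 25  # -> result = 25
q = result - 9  # -> q = 16
result = q * 13  # -> result = 208
q = result * 6  # -> q = 1248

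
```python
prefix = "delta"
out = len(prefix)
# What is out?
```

Answer: 5

Derivation:
Trace (tracking out):
prefix = 'delta'  # -> prefix = 'delta'
out = len(prefix)  # -> out = 5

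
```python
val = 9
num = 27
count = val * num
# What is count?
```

Answer: 243

Derivation:
Trace (tracking count):
val = 9  # -> val = 9
num = 27  # -> num = 27
count = val * num  # -> count = 243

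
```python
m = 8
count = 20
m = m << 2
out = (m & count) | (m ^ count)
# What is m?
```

Answer: 32

Derivation:
Trace (tracking m):
m = 8  # -> m = 8
count = 20  # -> count = 20
m = m << 2  # -> m = 32
out = m & count | m ^ count  # -> out = 52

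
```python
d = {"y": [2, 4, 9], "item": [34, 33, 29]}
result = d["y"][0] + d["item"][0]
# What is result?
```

Answer: 36

Derivation:
Trace (tracking result):
d = {'y': [2, 4, 9], 'item': [34, 33, 29]}  # -> d = {'y': [2, 4, 9], 'item': [34, 33, 29]}
result = d['y'][0] + d['item'][0]  # -> result = 36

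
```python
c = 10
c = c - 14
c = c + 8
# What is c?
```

Answer: 4

Derivation:
Trace (tracking c):
c = 10  # -> c = 10
c = c - 14  # -> c = -4
c = c + 8  # -> c = 4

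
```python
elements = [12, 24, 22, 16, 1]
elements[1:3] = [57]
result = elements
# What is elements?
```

Trace (tracking elements):
elements = [12, 24, 22, 16, 1]  # -> elements = [12, 24, 22, 16, 1]
elements[1:3] = [57]  # -> elements = [12, 57, 16, 1]
result = elements  # -> result = [12, 57, 16, 1]

Answer: [12, 57, 16, 1]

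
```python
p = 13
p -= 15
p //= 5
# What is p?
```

Trace (tracking p):
p = 13  # -> p = 13
p -= 15  # -> p = -2
p //= 5  # -> p = -1

Answer: -1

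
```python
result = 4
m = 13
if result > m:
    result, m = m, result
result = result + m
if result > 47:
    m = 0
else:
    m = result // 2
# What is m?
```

Answer: 8

Derivation:
Trace (tracking m):
result = 4  # -> result = 4
m = 13  # -> m = 13
if result > m:  # condition is False
result = result + m  # -> result = 17
if result > 47:  # condition is False
else:
    m = result // 2  # -> m = 8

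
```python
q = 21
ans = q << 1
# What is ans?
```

Trace (tracking ans):
q = 21  # -> q = 21
ans = q << 1  # -> ans = 42

Answer: 42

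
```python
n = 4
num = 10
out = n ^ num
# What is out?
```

Answer: 14

Derivation:
Trace (tracking out):
n = 4  # -> n = 4
num = 10  # -> num = 10
out = n ^ num  # -> out = 14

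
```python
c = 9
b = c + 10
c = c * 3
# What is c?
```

Answer: 27

Derivation:
Trace (tracking c):
c = 9  # -> c = 9
b = c + 10  # -> b = 19
c = c * 3  # -> c = 27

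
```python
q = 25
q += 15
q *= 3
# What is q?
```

Answer: 120

Derivation:
Trace (tracking q):
q = 25  # -> q = 25
q += 15  # -> q = 40
q *= 3  # -> q = 120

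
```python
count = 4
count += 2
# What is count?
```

Trace (tracking count):
count = 4  # -> count = 4
count += 2  # -> count = 6

Answer: 6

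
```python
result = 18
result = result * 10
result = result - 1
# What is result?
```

Answer: 179

Derivation:
Trace (tracking result):
result = 18  # -> result = 18
result = result * 10  # -> result = 180
result = result - 1  # -> result = 179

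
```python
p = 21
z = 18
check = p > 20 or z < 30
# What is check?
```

Trace (tracking check):
p = 21  # -> p = 21
z = 18  # -> z = 18
check = p > 20 or z < 30  # -> check = True

Answer: True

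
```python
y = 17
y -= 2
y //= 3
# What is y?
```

Trace (tracking y):
y = 17  # -> y = 17
y -= 2  # -> y = 15
y //= 3  # -> y = 5

Answer: 5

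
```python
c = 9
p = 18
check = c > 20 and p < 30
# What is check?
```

Trace (tracking check):
c = 9  # -> c = 9
p = 18  # -> p = 18
check = c > 20 and p < 30  # -> check = False

Answer: False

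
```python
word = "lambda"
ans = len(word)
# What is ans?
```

Trace (tracking ans):
word = 'lambda'  # -> word = 'lambda'
ans = len(word)  # -> ans = 6

Answer: 6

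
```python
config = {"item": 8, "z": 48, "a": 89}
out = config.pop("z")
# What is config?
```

Answer: {'item': 8, 'a': 89}

Derivation:
Trace (tracking config):
config = {'item': 8, 'z': 48, 'a': 89}  # -> config = {'item': 8, 'z': 48, 'a': 89}
out = config.pop('z')  # -> out = 48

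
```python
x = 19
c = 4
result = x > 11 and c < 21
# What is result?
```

Trace (tracking result):
x = 19  # -> x = 19
c = 4  # -> c = 4
result = x > 11 and c < 21  # -> result = True

Answer: True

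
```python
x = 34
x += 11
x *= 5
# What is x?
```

Trace (tracking x):
x = 34  # -> x = 34
x += 11  # -> x = 45
x *= 5  # -> x = 225

Answer: 225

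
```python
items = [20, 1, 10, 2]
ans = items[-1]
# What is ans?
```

Trace (tracking ans):
items = [20, 1, 10, 2]  # -> items = [20, 1, 10, 2]
ans = items[-1]  # -> ans = 2

Answer: 2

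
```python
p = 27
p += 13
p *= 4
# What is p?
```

Answer: 160

Derivation:
Trace (tracking p):
p = 27  # -> p = 27
p += 13  # -> p = 40
p *= 4  # -> p = 160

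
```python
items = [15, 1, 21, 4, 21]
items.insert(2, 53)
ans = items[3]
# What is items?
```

Trace (tracking items):
items = [15, 1, 21, 4, 21]  # -> items = [15, 1, 21, 4, 21]
items.insert(2, 53)  # -> items = [15, 1, 53, 21, 4, 21]
ans = items[3]  # -> ans = 21

Answer: [15, 1, 53, 21, 4, 21]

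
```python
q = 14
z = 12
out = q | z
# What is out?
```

Trace (tracking out):
q = 14  # -> q = 14
z = 12  # -> z = 12
out = q | z  # -> out = 14

Answer: 14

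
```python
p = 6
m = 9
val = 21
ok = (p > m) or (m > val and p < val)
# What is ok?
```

Trace (tracking ok):
p = 6  # -> p = 6
m = 9  # -> m = 9
val = 21  # -> val = 21
ok = p > m or (m > val and p < val)  # -> ok = False

Answer: False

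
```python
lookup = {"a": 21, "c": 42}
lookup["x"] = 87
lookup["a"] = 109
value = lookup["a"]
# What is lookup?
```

Answer: {'a': 109, 'c': 42, 'x': 87}

Derivation:
Trace (tracking lookup):
lookup = {'a': 21, 'c': 42}  # -> lookup = {'a': 21, 'c': 42}
lookup['x'] = 87  # -> lookup = {'a': 21, 'c': 42, 'x': 87}
lookup['a'] = 109  # -> lookup = {'a': 109, 'c': 42, 'x': 87}
value = lookup['a']  # -> value = 109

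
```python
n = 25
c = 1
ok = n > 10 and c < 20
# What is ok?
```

Trace (tracking ok):
n = 25  # -> n = 25
c = 1  # -> c = 1
ok = n > 10 and c < 20  # -> ok = True

Answer: True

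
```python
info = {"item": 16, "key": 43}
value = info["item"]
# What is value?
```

Trace (tracking value):
info = {'item': 16, 'key': 43}  # -> info = {'item': 16, 'key': 43}
value = info['item']  # -> value = 16

Answer: 16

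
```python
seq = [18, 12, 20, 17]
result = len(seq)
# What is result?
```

Answer: 4

Derivation:
Trace (tracking result):
seq = [18, 12, 20, 17]  # -> seq = [18, 12, 20, 17]
result = len(seq)  # -> result = 4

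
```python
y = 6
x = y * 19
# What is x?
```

Answer: 114

Derivation:
Trace (tracking x):
y = 6  # -> y = 6
x = y * 19  # -> x = 114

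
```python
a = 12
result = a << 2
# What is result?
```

Trace (tracking result):
a = 12  # -> a = 12
result = a << 2  # -> result = 48

Answer: 48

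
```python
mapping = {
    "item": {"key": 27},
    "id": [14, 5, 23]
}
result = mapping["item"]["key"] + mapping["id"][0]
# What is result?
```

Answer: 41

Derivation:
Trace (tracking result):
mapping = {'item': {'key': 27}, 'id': [14, 5, 23]}  # -> mapping = {'item': {'key': 27}, 'id': [14, 5, 23]}
result = mapping['item']['key'] + mapping['id'][0]  # -> result = 41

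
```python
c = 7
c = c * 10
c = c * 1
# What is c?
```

Answer: 70

Derivation:
Trace (tracking c):
c = 7  # -> c = 7
c = c * 10  # -> c = 70
c = c * 1  # -> c = 70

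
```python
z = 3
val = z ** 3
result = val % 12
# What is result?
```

Answer: 3

Derivation:
Trace (tracking result):
z = 3  # -> z = 3
val = z ** 3  # -> val = 27
result = val % 12  # -> result = 3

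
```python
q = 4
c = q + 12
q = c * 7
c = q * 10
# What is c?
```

Trace (tracking c):
q = 4  # -> q = 4
c = q + 12  # -> c = 16
q = c * 7  # -> q = 112
c = q * 10  # -> c = 1120

Answer: 1120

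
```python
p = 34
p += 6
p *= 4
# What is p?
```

Trace (tracking p):
p = 34  # -> p = 34
p += 6  # -> p = 40
p *= 4  # -> p = 160

Answer: 160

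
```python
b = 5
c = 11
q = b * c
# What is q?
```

Trace (tracking q):
b = 5  # -> b = 5
c = 11  # -> c = 11
q = b * c  # -> q = 55

Answer: 55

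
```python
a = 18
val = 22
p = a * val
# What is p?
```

Answer: 396

Derivation:
Trace (tracking p):
a = 18  # -> a = 18
val = 22  # -> val = 22
p = a * val  # -> p = 396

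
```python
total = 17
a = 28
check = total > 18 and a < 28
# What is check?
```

Trace (tracking check):
total = 17  # -> total = 17
a = 28  # -> a = 28
check = total > 18 and a < 28  # -> check = False

Answer: False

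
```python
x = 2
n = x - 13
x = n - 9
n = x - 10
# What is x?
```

Answer: -20

Derivation:
Trace (tracking x):
x = 2  # -> x = 2
n = x - 13  # -> n = -11
x = n - 9  # -> x = -20
n = x - 10  # -> n = -30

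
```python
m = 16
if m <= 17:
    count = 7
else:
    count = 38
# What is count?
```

Trace (tracking count):
m = 16  # -> m = 16
if m <= 17:  # condition is True
    count = 7  # -> count = 7

Answer: 7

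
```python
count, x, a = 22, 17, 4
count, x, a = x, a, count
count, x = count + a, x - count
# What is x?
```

Trace (tracking x):
count, x, a = (22, 17, 4)  # -> count = 22, x = 17, a = 4
count, x, a = (x, a, count)  # -> count = 17, x = 4, a = 22
count, x = (count + a, x - count)  # -> count = 39, x = -13

Answer: -13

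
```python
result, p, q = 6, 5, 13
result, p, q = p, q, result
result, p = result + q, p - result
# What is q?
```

Trace (tracking q):
result, p, q = (6, 5, 13)  # -> result = 6, p = 5, q = 13
result, p, q = (p, q, result)  # -> result = 5, p = 13, q = 6
result, p = (result + q, p - result)  # -> result = 11, p = 8

Answer: 6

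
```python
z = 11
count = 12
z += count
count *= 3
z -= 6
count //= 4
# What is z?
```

Answer: 17

Derivation:
Trace (tracking z):
z = 11  # -> z = 11
count = 12  # -> count = 12
z += count  # -> z = 23
count *= 3  # -> count = 36
z -= 6  # -> z = 17
count //= 4  # -> count = 9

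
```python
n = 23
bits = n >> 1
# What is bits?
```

Trace (tracking bits):
n = 23  # -> n = 23
bits = n >> 1  # -> bits = 11

Answer: 11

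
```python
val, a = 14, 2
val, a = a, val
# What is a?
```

Answer: 14

Derivation:
Trace (tracking a):
val, a = (14, 2)  # -> val = 14, a = 2
val, a = (a, val)  # -> val = 2, a = 14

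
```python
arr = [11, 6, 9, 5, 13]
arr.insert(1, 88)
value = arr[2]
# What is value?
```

Trace (tracking value):
arr = [11, 6, 9, 5, 13]  # -> arr = [11, 6, 9, 5, 13]
arr.insert(1, 88)  # -> arr = [11, 88, 6, 9, 5, 13]
value = arr[2]  # -> value = 6

Answer: 6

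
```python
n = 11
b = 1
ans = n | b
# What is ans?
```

Trace (tracking ans):
n = 11  # -> n = 11
b = 1  # -> b = 1
ans = n | b  # -> ans = 11

Answer: 11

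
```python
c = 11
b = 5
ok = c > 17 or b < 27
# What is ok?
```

Trace (tracking ok):
c = 11  # -> c = 11
b = 5  # -> b = 5
ok = c > 17 or b < 27  # -> ok = True

Answer: True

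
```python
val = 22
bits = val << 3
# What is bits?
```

Trace (tracking bits):
val = 22  # -> val = 22
bits = val << 3  # -> bits = 176

Answer: 176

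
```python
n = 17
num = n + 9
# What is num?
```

Trace (tracking num):
n = 17  # -> n = 17
num = n + 9  # -> num = 26

Answer: 26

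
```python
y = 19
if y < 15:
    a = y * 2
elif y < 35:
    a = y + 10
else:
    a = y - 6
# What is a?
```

Trace (tracking a):
y = 19  # -> y = 19
if y < 15:  # condition is False
elif y < 35:  # condition is True
    a = y + 10  # -> a = 29

Answer: 29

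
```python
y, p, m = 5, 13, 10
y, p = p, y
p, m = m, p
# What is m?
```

Trace (tracking m):
y, p, m = (5, 13, 10)  # -> y = 5, p = 13, m = 10
y, p = (p, y)  # -> y = 13, p = 5
p, m = (m, p)  # -> p = 10, m = 5

Answer: 5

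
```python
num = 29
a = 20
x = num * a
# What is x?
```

Trace (tracking x):
num = 29  # -> num = 29
a = 20  # -> a = 20
x = num * a  # -> x = 580

Answer: 580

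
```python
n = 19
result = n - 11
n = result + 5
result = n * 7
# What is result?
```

Answer: 91

Derivation:
Trace (tracking result):
n = 19  # -> n = 19
result = n - 11  # -> result = 8
n = result + 5  # -> n = 13
result = n * 7  # -> result = 91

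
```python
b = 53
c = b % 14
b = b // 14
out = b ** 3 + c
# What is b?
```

Answer: 3

Derivation:
Trace (tracking b):
b = 53  # -> b = 53
c = b % 14  # -> c = 11
b = b // 14  # -> b = 3
out = b ** 3 + c  # -> out = 38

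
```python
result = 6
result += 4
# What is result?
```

Answer: 10

Derivation:
Trace (tracking result):
result = 6  # -> result = 6
result += 4  # -> result = 10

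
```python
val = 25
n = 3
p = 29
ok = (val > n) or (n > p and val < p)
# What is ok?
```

Trace (tracking ok):
val = 25  # -> val = 25
n = 3  # -> n = 3
p = 29  # -> p = 29
ok = val > n or (n > p and val < p)  # -> ok = True

Answer: True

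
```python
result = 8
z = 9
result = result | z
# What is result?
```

Answer: 9

Derivation:
Trace (tracking result):
result = 8  # -> result = 8
z = 9  # -> z = 9
result = result | z  # -> result = 9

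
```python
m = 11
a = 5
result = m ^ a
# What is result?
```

Trace (tracking result):
m = 11  # -> m = 11
a = 5  # -> a = 5
result = m ^ a  # -> result = 14

Answer: 14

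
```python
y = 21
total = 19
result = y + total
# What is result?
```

Answer: 40

Derivation:
Trace (tracking result):
y = 21  # -> y = 21
total = 19  # -> total = 19
result = y + total  # -> result = 40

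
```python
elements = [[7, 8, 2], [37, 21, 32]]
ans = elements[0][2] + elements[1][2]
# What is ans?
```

Answer: 34

Derivation:
Trace (tracking ans):
elements = [[7, 8, 2], [37, 21, 32]]  # -> elements = [[7, 8, 2], [37, 21, 32]]
ans = elements[0][2] + elements[1][2]  # -> ans = 34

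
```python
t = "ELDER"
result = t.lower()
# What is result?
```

Trace (tracking result):
t = 'ELDER'  # -> t = 'ELDER'
result = t.lower()  # -> result = 'elder'

Answer: 'elder'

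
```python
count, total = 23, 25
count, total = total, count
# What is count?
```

Trace (tracking count):
count, total = (23, 25)  # -> count = 23, total = 25
count, total = (total, count)  # -> count = 25, total = 23

Answer: 25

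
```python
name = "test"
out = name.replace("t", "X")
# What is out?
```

Answer: 'XesX'

Derivation:
Trace (tracking out):
name = 'test'  # -> name = 'test'
out = name.replace('t', 'X')  # -> out = 'XesX'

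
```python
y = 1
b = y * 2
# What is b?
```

Answer: 2

Derivation:
Trace (tracking b):
y = 1  # -> y = 1
b = y * 2  # -> b = 2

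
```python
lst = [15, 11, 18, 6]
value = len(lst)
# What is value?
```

Trace (tracking value):
lst = [15, 11, 18, 6]  # -> lst = [15, 11, 18, 6]
value = len(lst)  # -> value = 4

Answer: 4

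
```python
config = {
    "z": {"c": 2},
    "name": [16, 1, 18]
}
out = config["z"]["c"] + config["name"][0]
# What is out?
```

Answer: 18

Derivation:
Trace (tracking out):
config = {'z': {'c': 2}, 'name': [16, 1, 18]}  # -> config = {'z': {'c': 2}, 'name': [16, 1, 18]}
out = config['z']['c'] + config['name'][0]  # -> out = 18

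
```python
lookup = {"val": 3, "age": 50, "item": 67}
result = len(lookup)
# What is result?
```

Trace (tracking result):
lookup = {'val': 3, 'age': 50, 'item': 67}  # -> lookup = {'val': 3, 'age': 50, 'item': 67}
result = len(lookup)  # -> result = 3

Answer: 3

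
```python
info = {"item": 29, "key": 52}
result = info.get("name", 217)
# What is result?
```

Trace (tracking result):
info = {'item': 29, 'key': 52}  # -> info = {'item': 29, 'key': 52}
result = info.get('name', 217)  # -> result = 217

Answer: 217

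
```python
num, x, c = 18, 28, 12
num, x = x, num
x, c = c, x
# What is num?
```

Answer: 28

Derivation:
Trace (tracking num):
num, x, c = (18, 28, 12)  # -> num = 18, x = 28, c = 12
num, x = (x, num)  # -> num = 28, x = 18
x, c = (c, x)  # -> x = 12, c = 18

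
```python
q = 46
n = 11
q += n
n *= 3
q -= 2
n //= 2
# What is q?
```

Answer: 55

Derivation:
Trace (tracking q):
q = 46  # -> q = 46
n = 11  # -> n = 11
q += n  # -> q = 57
n *= 3  # -> n = 33
q -= 2  # -> q = 55
n //= 2  # -> n = 16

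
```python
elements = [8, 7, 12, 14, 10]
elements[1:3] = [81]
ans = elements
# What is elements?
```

Trace (tracking elements):
elements = [8, 7, 12, 14, 10]  # -> elements = [8, 7, 12, 14, 10]
elements[1:3] = [81]  # -> elements = [8, 81, 14, 10]
ans = elements  # -> ans = [8, 81, 14, 10]

Answer: [8, 81, 14, 10]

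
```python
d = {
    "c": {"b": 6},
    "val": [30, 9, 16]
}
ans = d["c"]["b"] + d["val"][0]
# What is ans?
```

Trace (tracking ans):
d = {'c': {'b': 6}, 'val': [30, 9, 16]}  # -> d = {'c': {'b': 6}, 'val': [30, 9, 16]}
ans = d['c']['b'] + d['val'][0]  # -> ans = 36

Answer: 36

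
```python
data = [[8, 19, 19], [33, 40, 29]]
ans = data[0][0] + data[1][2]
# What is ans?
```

Trace (tracking ans):
data = [[8, 19, 19], [33, 40, 29]]  # -> data = [[8, 19, 19], [33, 40, 29]]
ans = data[0][0] + data[1][2]  # -> ans = 37

Answer: 37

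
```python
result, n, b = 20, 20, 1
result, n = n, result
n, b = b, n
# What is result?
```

Trace (tracking result):
result, n, b = (20, 20, 1)  # -> result = 20, n = 20, b = 1
result, n = (n, result)  # -> result = 20, n = 20
n, b = (b, n)  # -> n = 1, b = 20

Answer: 20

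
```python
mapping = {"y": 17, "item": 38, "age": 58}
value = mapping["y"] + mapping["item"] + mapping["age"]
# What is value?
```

Answer: 113

Derivation:
Trace (tracking value):
mapping = {'y': 17, 'item': 38, 'age': 58}  # -> mapping = {'y': 17, 'item': 38, 'age': 58}
value = mapping['y'] + mapping['item'] + mapping['age']  # -> value = 113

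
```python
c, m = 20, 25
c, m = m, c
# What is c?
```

Trace (tracking c):
c, m = (20, 25)  # -> c = 20, m = 25
c, m = (m, c)  # -> c = 25, m = 20

Answer: 25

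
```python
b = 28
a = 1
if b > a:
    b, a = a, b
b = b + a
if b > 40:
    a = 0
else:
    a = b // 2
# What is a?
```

Trace (tracking a):
b = 28  # -> b = 28
a = 1  # -> a = 1
if b > a:  # condition is True
    b, a = (a, b)  # -> b = 1, a = 28
b = b + a  # -> b = 29
if b > 40:  # condition is False
else:
    a = b // 2  # -> a = 14

Answer: 14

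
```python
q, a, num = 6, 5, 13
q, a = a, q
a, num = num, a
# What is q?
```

Answer: 5

Derivation:
Trace (tracking q):
q, a, num = (6, 5, 13)  # -> q = 6, a = 5, num = 13
q, a = (a, q)  # -> q = 5, a = 6
a, num = (num, a)  # -> a = 13, num = 6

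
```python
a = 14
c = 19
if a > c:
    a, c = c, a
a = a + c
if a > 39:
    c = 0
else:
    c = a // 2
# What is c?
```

Trace (tracking c):
a = 14  # -> a = 14
c = 19  # -> c = 19
if a > c:  # condition is False
a = a + c  # -> a = 33
if a > 39:  # condition is False
else:
    c = a // 2  # -> c = 16

Answer: 16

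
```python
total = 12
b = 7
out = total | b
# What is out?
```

Answer: 15

Derivation:
Trace (tracking out):
total = 12  # -> total = 12
b = 7  # -> b = 7
out = total | b  # -> out = 15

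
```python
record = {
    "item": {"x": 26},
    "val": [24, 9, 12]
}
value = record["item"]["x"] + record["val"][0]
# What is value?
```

Answer: 50

Derivation:
Trace (tracking value):
record = {'item': {'x': 26}, 'val': [24, 9, 12]}  # -> record = {'item': {'x': 26}, 'val': [24, 9, 12]}
value = record['item']['x'] + record['val'][0]  # -> value = 50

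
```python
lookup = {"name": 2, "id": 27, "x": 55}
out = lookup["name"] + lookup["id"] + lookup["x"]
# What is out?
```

Answer: 84

Derivation:
Trace (tracking out):
lookup = {'name': 2, 'id': 27, 'x': 55}  # -> lookup = {'name': 2, 'id': 27, 'x': 55}
out = lookup['name'] + lookup['id'] + lookup['x']  # -> out = 84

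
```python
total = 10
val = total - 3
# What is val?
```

Answer: 7

Derivation:
Trace (tracking val):
total = 10  # -> total = 10
val = total - 3  # -> val = 7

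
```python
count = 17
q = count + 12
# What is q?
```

Answer: 29

Derivation:
Trace (tracking q):
count = 17  # -> count = 17
q = count + 12  # -> q = 29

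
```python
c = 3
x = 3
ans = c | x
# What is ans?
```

Trace (tracking ans):
c = 3  # -> c = 3
x = 3  # -> x = 3
ans = c | x  # -> ans = 3

Answer: 3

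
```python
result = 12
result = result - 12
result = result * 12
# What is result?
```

Answer: 0

Derivation:
Trace (tracking result):
result = 12  # -> result = 12
result = result - 12  # -> result = 0
result = result * 12  # -> result = 0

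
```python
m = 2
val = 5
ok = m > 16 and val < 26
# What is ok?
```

Trace (tracking ok):
m = 2  # -> m = 2
val = 5  # -> val = 5
ok = m > 16 and val < 26  # -> ok = False

Answer: False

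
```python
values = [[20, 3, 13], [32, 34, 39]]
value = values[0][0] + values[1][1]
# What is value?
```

Answer: 54

Derivation:
Trace (tracking value):
values = [[20, 3, 13], [32, 34, 39]]  # -> values = [[20, 3, 13], [32, 34, 39]]
value = values[0][0] + values[1][1]  # -> value = 54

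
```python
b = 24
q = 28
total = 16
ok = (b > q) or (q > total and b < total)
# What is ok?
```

Answer: False

Derivation:
Trace (tracking ok):
b = 24  # -> b = 24
q = 28  # -> q = 28
total = 16  # -> total = 16
ok = b > q or (q > total and b < total)  # -> ok = False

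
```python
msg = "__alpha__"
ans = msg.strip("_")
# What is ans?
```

Answer: 'alpha'

Derivation:
Trace (tracking ans):
msg = '__alpha__'  # -> msg = '__alpha__'
ans = msg.strip('_')  # -> ans = 'alpha'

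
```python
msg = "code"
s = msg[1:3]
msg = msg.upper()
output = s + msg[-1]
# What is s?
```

Answer: 'od'

Derivation:
Trace (tracking s):
msg = 'code'  # -> msg = 'code'
s = msg[1:3]  # -> s = 'od'
msg = msg.upper()  # -> msg = 'CODE'
output = s + msg[-1]  # -> output = 'odE'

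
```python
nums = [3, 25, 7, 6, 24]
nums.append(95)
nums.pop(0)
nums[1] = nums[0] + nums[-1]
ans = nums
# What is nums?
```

Trace (tracking nums):
nums = [3, 25, 7, 6, 24]  # -> nums = [3, 25, 7, 6, 24]
nums.append(95)  # -> nums = [3, 25, 7, 6, 24, 95]
nums.pop(0)  # -> nums = [25, 7, 6, 24, 95]
nums[1] = nums[0] + nums[-1]  # -> nums = [25, 120, 6, 24, 95]
ans = nums  # -> ans = [25, 120, 6, 24, 95]

Answer: [25, 120, 6, 24, 95]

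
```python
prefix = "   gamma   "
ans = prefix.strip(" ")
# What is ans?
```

Answer: 'gamma'

Derivation:
Trace (tracking ans):
prefix = '   gamma   '  # -> prefix = '   gamma   '
ans = prefix.strip(' ')  # -> ans = 'gamma'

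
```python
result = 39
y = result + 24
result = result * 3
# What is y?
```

Trace (tracking y):
result = 39  # -> result = 39
y = result + 24  # -> y = 63
result = result * 3  # -> result = 117

Answer: 63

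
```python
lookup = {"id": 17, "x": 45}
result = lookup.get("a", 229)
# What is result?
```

Trace (tracking result):
lookup = {'id': 17, 'x': 45}  # -> lookup = {'id': 17, 'x': 45}
result = lookup.get('a', 229)  # -> result = 229

Answer: 229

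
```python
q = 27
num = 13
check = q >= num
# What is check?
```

Answer: True

Derivation:
Trace (tracking check):
q = 27  # -> q = 27
num = 13  # -> num = 13
check = q >= num  # -> check = True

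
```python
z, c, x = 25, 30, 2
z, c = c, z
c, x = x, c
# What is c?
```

Trace (tracking c):
z, c, x = (25, 30, 2)  # -> z = 25, c = 30, x = 2
z, c = (c, z)  # -> z = 30, c = 25
c, x = (x, c)  # -> c = 2, x = 25

Answer: 2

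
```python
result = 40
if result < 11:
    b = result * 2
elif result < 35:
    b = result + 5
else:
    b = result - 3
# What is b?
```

Answer: 37

Derivation:
Trace (tracking b):
result = 40  # -> result = 40
if result < 11:  # condition is False
elif result < 35:  # condition is False
else:
    b = result - 3  # -> b = 37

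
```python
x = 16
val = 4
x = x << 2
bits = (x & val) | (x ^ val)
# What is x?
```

Trace (tracking x):
x = 16  # -> x = 16
val = 4  # -> val = 4
x = x << 2  # -> x = 64
bits = x & val | x ^ val  # -> bits = 68

Answer: 64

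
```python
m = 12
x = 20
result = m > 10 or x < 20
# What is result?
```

Answer: True

Derivation:
Trace (tracking result):
m = 12  # -> m = 12
x = 20  # -> x = 20
result = m > 10 or x < 20  # -> result = True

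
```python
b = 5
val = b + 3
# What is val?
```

Answer: 8

Derivation:
Trace (tracking val):
b = 5  # -> b = 5
val = b + 3  # -> val = 8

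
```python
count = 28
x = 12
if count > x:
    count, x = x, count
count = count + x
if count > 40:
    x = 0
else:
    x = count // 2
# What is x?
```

Trace (tracking x):
count = 28  # -> count = 28
x = 12  # -> x = 12
if count > x:  # condition is True
    count, x = (x, count)  # -> count = 12, x = 28
count = count + x  # -> count = 40
if count > 40:  # condition is False
else:
    x = count // 2  # -> x = 20

Answer: 20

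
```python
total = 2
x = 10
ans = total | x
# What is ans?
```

Trace (tracking ans):
total = 2  # -> total = 2
x = 10  # -> x = 10
ans = total | x  # -> ans = 10

Answer: 10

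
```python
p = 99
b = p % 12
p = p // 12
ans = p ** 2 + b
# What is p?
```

Trace (tracking p):
p = 99  # -> p = 99
b = p % 12  # -> b = 3
p = p // 12  # -> p = 8
ans = p ** 2 + b  # -> ans = 67

Answer: 8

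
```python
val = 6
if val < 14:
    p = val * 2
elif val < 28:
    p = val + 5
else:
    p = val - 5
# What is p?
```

Trace (tracking p):
val = 6  # -> val = 6
if val < 14:  # condition is True
    p = val * 2  # -> p = 12

Answer: 12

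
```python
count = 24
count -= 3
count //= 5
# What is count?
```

Answer: 4

Derivation:
Trace (tracking count):
count = 24  # -> count = 24
count -= 3  # -> count = 21
count //= 5  # -> count = 4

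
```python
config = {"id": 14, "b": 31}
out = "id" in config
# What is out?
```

Answer: True

Derivation:
Trace (tracking out):
config = {'id': 14, 'b': 31}  # -> config = {'id': 14, 'b': 31}
out = 'id' in config  # -> out = True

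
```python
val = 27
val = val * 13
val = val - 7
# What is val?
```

Trace (tracking val):
val = 27  # -> val = 27
val = val * 13  # -> val = 351
val = val - 7  # -> val = 344

Answer: 344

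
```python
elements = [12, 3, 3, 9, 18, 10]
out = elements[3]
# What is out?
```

Answer: 9

Derivation:
Trace (tracking out):
elements = [12, 3, 3, 9, 18, 10]  # -> elements = [12, 3, 3, 9, 18, 10]
out = elements[3]  # -> out = 9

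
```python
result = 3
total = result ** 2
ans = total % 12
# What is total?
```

Trace (tracking total):
result = 3  # -> result = 3
total = result ** 2  # -> total = 9
ans = total % 12  # -> ans = 9

Answer: 9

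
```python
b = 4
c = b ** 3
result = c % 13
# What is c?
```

Answer: 64

Derivation:
Trace (tracking c):
b = 4  # -> b = 4
c = b ** 3  # -> c = 64
result = c % 13  # -> result = 12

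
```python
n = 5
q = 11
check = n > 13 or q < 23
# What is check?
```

Trace (tracking check):
n = 5  # -> n = 5
q = 11  # -> q = 11
check = n > 13 or q < 23  # -> check = True

Answer: True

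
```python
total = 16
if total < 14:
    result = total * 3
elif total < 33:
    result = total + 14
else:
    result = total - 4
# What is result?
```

Trace (tracking result):
total = 16  # -> total = 16
if total < 14:  # condition is False
elif total < 33:  # condition is True
    result = total + 14  # -> result = 30

Answer: 30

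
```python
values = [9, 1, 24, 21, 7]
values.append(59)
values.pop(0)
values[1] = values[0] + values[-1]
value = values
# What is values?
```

Answer: [1, 60, 21, 7, 59]

Derivation:
Trace (tracking values):
values = [9, 1, 24, 21, 7]  # -> values = [9, 1, 24, 21, 7]
values.append(59)  # -> values = [9, 1, 24, 21, 7, 59]
values.pop(0)  # -> values = [1, 24, 21, 7, 59]
values[1] = values[0] + values[-1]  # -> values = [1, 60, 21, 7, 59]
value = values  # -> value = [1, 60, 21, 7, 59]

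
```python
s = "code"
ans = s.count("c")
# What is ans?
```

Trace (tracking ans):
s = 'code'  # -> s = 'code'
ans = s.count('c')  # -> ans = 1

Answer: 1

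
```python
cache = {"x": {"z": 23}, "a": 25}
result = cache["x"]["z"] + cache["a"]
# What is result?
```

Answer: 48

Derivation:
Trace (tracking result):
cache = {'x': {'z': 23}, 'a': 25}  # -> cache = {'x': {'z': 23}, 'a': 25}
result = cache['x']['z'] + cache['a']  # -> result = 48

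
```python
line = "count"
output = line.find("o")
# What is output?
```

Trace (tracking output):
line = 'count'  # -> line = 'count'
output = line.find('o')  # -> output = 1

Answer: 1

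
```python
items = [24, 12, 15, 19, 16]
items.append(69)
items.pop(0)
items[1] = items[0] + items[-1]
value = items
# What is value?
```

Answer: [12, 81, 19, 16, 69]

Derivation:
Trace (tracking value):
items = [24, 12, 15, 19, 16]  # -> items = [24, 12, 15, 19, 16]
items.append(69)  # -> items = [24, 12, 15, 19, 16, 69]
items.pop(0)  # -> items = [12, 15, 19, 16, 69]
items[1] = items[0] + items[-1]  # -> items = [12, 81, 19, 16, 69]
value = items  # -> value = [12, 81, 19, 16, 69]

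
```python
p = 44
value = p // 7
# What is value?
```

Answer: 6

Derivation:
Trace (tracking value):
p = 44  # -> p = 44
value = p // 7  # -> value = 6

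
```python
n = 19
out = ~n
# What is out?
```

Trace (tracking out):
n = 19  # -> n = 19
out = ~n  # -> out = -20

Answer: -20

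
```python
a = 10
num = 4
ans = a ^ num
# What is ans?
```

Answer: 14

Derivation:
Trace (tracking ans):
a = 10  # -> a = 10
num = 4  # -> num = 4
ans = a ^ num  # -> ans = 14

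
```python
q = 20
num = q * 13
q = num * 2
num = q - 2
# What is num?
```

Trace (tracking num):
q = 20  # -> q = 20
num = q * 13  # -> num = 260
q = num * 2  # -> q = 520
num = q - 2  # -> num = 518

Answer: 518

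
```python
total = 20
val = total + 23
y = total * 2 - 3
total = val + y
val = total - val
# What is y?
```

Trace (tracking y):
total = 20  # -> total = 20
val = total + 23  # -> val = 43
y = total * 2 - 3  # -> y = 37
total = val + y  # -> total = 80
val = total - val  # -> val = 37

Answer: 37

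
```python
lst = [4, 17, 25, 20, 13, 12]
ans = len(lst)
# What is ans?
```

Trace (tracking ans):
lst = [4, 17, 25, 20, 13, 12]  # -> lst = [4, 17, 25, 20, 13, 12]
ans = len(lst)  # -> ans = 6

Answer: 6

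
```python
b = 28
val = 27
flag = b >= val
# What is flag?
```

Trace (tracking flag):
b = 28  # -> b = 28
val = 27  # -> val = 27
flag = b >= val  # -> flag = True

Answer: True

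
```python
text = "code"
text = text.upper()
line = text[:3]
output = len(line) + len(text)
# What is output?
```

Trace (tracking output):
text = 'code'  # -> text = 'code'
text = text.upper()  # -> text = 'CODE'
line = text[:3]  # -> line = 'COD'
output = len(line) + len(text)  # -> output = 7

Answer: 7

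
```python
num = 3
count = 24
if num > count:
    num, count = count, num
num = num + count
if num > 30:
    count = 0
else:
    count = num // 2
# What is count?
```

Answer: 13

Derivation:
Trace (tracking count):
num = 3  # -> num = 3
count = 24  # -> count = 24
if num > count:  # condition is False
num = num + count  # -> num = 27
if num > 30:  # condition is False
else:
    count = num // 2  # -> count = 13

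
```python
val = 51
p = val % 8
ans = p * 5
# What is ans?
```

Trace (tracking ans):
val = 51  # -> val = 51
p = val % 8  # -> p = 3
ans = p * 5  # -> ans = 15

Answer: 15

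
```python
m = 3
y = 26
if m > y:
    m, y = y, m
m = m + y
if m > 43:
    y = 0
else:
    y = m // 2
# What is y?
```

Trace (tracking y):
m = 3  # -> m = 3
y = 26  # -> y = 26
if m > y:  # condition is False
m = m + y  # -> m = 29
if m > 43:  # condition is False
else:
    y = m // 2  # -> y = 14

Answer: 14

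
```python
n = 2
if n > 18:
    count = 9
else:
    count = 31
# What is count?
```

Answer: 31

Derivation:
Trace (tracking count):
n = 2  # -> n = 2
if n > 18:  # condition is False
else:
    count = 31  # -> count = 31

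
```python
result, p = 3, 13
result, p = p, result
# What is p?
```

Answer: 3

Derivation:
Trace (tracking p):
result, p = (3, 13)  # -> result = 3, p = 13
result, p = (p, result)  # -> result = 13, p = 3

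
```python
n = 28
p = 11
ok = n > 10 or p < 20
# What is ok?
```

Trace (tracking ok):
n = 28  # -> n = 28
p = 11  # -> p = 11
ok = n > 10 or p < 20  # -> ok = True

Answer: True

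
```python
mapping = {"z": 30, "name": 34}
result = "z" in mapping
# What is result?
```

Answer: True

Derivation:
Trace (tracking result):
mapping = {'z': 30, 'name': 34}  # -> mapping = {'z': 30, 'name': 34}
result = 'z' in mapping  # -> result = True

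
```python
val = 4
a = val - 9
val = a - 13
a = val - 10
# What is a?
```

Answer: -28

Derivation:
Trace (tracking a):
val = 4  # -> val = 4
a = val - 9  # -> a = -5
val = a - 13  # -> val = -18
a = val - 10  # -> a = -28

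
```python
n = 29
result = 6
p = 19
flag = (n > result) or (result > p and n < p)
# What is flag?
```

Trace (tracking flag):
n = 29  # -> n = 29
result = 6  # -> result = 6
p = 19  # -> p = 19
flag = n > result or (result > p and n < p)  # -> flag = True

Answer: True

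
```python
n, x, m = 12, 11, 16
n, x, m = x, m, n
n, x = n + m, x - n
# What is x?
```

Trace (tracking x):
n, x, m = (12, 11, 16)  # -> n = 12, x = 11, m = 16
n, x, m = (x, m, n)  # -> n = 11, x = 16, m = 12
n, x = (n + m, x - n)  # -> n = 23, x = 5

Answer: 5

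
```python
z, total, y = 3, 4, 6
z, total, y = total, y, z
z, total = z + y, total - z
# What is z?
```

Answer: 7

Derivation:
Trace (tracking z):
z, total, y = (3, 4, 6)  # -> z = 3, total = 4, y = 6
z, total, y = (total, y, z)  # -> z = 4, total = 6, y = 3
z, total = (z + y, total - z)  # -> z = 7, total = 2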